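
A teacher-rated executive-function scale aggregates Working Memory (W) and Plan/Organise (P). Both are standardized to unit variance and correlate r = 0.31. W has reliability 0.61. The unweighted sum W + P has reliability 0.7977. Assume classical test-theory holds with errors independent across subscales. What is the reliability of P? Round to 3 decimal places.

0.860

Var(W+P) = 2 + 2·0.31 = 2.620.
True-score variance = ρ_W + ρ_P + 2·0.31, so 0.7977 = (0.61 + ρ_P + 0.62) / 2.620.
ρ_P = 0.7977·2.620 − 0.61 − 0.62 = 0.860.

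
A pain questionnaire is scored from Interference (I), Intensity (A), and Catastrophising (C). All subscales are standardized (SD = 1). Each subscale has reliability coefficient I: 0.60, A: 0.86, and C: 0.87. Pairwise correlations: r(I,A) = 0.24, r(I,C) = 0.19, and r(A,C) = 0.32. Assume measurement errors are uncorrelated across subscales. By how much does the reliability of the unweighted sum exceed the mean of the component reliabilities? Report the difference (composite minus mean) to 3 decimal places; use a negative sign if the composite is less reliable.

Var(sum) = 3 + 1.5 = 4.5; true-score variance = 2.33 + 1.5 = 3.83; composite reliability = 0.8511.
Mean component reliability = 0.7767.
Difference = 0.8511 − 0.7767 = 0.074.

0.074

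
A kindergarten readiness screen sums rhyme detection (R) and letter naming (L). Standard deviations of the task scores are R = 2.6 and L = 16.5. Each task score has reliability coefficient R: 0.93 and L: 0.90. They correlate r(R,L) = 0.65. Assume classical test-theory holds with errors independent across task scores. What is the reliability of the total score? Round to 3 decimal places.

Var(R+L) = 2.6² + 16.5² + 2·[2.6·16.5·0.65] = 279.01 + 55.77 = 334.78.
With uncorrelated errors the cross-covariances are all true-score covariance, so they carry over unchanged; only the diagonal terms shrink to ρᵢσᵢ².
True-score variance = [2.6²·0.93 + 16.5²·0.90] + 55.77 = 251.312 + 55.77 = 307.082.
Reliability = 307.082 / 334.78 = 0.917.

0.917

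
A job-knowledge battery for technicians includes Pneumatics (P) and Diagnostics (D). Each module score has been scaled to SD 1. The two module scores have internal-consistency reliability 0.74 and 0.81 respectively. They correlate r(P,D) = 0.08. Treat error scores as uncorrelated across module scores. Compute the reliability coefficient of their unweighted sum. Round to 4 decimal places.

0.7917

Var(P+D) = 2 + 2·[0.08] = 2 + 0.16 = 2.16.
Because errors are independent across components, Cov(Tᵢ,Tⱼ) = Cov(Xᵢ,Xⱼ); the off-diagonal part of the true-score variance is the same as above.
True-score variance = [0.74 + 0.81] + 0.16 = 1.55 + 0.16 = 1.71.
Reliability = 1.71 / 2.16 = 0.7917.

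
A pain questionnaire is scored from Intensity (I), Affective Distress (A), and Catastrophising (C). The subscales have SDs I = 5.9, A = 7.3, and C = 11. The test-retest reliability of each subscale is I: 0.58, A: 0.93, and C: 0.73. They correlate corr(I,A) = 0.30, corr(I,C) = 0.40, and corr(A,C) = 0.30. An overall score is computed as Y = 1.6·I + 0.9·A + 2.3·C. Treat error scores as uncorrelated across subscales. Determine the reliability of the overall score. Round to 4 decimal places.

0.8062

Var(Y) = 1.6²·5.9² + 0.9²·7.3² + 2.3²·11² + 2·[1.44·5.9·7.3·0.30 + 3.68·5.9·11·0.40 + 2.07·7.3·11·0.30] = 772.368 + 328.011 = 1100.38.
Because errors are independent across components, Cov(Tᵢ,Tⱼ) = Cov(Xᵢ,Xⱼ); the off-diagonal part of the true-score variance is the same as above.
True-score variance = [1.6²·5.9²·0.58 + 0.9²·7.3²·0.93 + 2.3²·11²·0.73] + 328.011 = 559.095 + 328.011 = 887.106.
Reliability = 887.106 / 1100.38 = 0.8062.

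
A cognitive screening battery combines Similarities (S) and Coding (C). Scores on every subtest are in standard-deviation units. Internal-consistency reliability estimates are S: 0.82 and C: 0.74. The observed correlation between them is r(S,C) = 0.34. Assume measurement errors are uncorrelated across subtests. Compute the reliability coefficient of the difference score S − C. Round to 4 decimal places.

Var(S−C) = 1 + 1 − 2·0.34 = 2 − 0.68 = 1.32.
Because errors are independent across components, Cov(Tᵢ,Tⱼ) = Cov(Xᵢ,Xⱼ); the off-diagonal part of the true-score variance is the same as above.
True-score variance = [0.82 + 0.74] − 0.68 = 1.56 − 0.68 = 0.88.
Reliability = 0.88 / 1.32 = 0.6667.

0.6667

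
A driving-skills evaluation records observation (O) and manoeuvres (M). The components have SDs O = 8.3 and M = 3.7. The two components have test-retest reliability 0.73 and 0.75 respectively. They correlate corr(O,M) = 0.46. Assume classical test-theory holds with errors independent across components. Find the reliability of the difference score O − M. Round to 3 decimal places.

0.595

Var(O−M) = 8.3² + 3.7² − 2·8.3·3.7·0.46 = 82.58 − 28.2532 = 54.3268.
Because errors are independent across components, Cov(Tᵢ,Tⱼ) = Cov(Xᵢ,Xⱼ); the off-diagonal part of the true-score variance is the same as above.
True-score variance = [8.3²·0.73 + 3.7²·0.75] − 28.2532 = 60.5572 − 28.2532 = 32.304.
Reliability = 32.304 / 54.3268 = 0.595.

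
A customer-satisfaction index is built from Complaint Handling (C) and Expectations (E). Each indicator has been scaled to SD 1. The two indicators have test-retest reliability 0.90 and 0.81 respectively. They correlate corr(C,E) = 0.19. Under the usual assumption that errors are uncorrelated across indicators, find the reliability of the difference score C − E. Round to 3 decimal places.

0.821

Var(C−E) = 1 + 1 − 2·0.19 = 2 − 0.38 = 1.62.
Because errors are independent across components, Cov(Tᵢ,Tⱼ) = Cov(Xᵢ,Xⱼ); the off-diagonal part of the true-score variance is the same as above.
True-score variance = [0.90 + 0.81] − 0.38 = 1.71 − 0.38 = 1.33.
Reliability = 1.33 / 1.62 = 0.821.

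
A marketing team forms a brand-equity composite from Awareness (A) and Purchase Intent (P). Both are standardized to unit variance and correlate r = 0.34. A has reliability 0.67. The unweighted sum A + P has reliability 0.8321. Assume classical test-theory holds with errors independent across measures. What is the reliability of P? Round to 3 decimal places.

Var(A+P) = 2 + 2·0.34 = 2.680.
True-score variance = ρ_A + ρ_P + 2·0.34, so 0.8321 = (0.67 + ρ_P + 0.68) / 2.680.
ρ_P = 0.8321·2.680 − 0.67 − 0.68 = 0.880.

0.880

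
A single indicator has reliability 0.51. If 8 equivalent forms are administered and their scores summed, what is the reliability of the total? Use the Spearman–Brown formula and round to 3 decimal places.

ρ_k = kρ / (1 + (k−1)ρ) = 8·0.51 / (1 + 7·0.51) = 4.080 / 4.570 = 0.893.

0.893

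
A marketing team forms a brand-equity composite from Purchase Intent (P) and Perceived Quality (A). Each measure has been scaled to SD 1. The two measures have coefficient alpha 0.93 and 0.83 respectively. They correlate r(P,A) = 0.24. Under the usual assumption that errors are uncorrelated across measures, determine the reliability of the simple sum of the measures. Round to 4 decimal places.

0.9032

Var(P+A) = 2 + 2·[0.24] = 2 + 0.48 = 2.48.
With uncorrelated errors the cross-covariances are all true-score covariance, so they carry over unchanged; only the diagonal terms shrink to ρᵢσᵢ².
True-score variance = [0.93 + 0.83] + 0.48 = 1.76 + 0.48 = 2.24.
Reliability = 2.24 / 2.48 = 0.9032.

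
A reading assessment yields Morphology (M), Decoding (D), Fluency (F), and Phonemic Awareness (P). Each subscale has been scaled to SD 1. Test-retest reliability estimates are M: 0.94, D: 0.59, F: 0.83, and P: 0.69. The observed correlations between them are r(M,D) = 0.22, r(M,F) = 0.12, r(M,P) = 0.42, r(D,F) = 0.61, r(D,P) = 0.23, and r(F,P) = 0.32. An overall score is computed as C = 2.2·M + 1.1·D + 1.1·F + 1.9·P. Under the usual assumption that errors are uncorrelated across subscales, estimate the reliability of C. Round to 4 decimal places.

Var(C) = 2.2² + 1.1² + 1.1² + 1.9² + 2·[2.42·0.22 + 2.42·0.12 + 4.18·0.42 + 1.21·0.61 + 2.09·0.23 + 2.09·0.32] = 10.87 + 8.932 = 19.802.
With uncorrelated errors the cross-covariances are all true-score covariance, so they carry over unchanged; only the diagonal terms shrink to ρᵢσᵢ².
True-score variance = [2.2²·0.94 + 1.1²·0.59 + 1.1²·0.83 + 1.9²·0.69] + 8.932 = 8.7587 + 8.932 = 17.6907.
Reliability = 17.6907 / 19.802 = 0.8934.

0.8934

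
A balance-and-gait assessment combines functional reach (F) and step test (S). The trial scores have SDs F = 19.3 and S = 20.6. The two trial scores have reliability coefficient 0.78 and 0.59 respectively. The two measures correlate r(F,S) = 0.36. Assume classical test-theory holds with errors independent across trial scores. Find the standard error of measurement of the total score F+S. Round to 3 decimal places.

Var(total) = 796.85 + 286.258 = 1083.11.
True-score variance = 540.915 + 286.258 = 827.172, so reliability = 0.7637.
Error variance = 1083.11 − 827.172 = 255.935; SEM = √255.935 = 15.998.

15.998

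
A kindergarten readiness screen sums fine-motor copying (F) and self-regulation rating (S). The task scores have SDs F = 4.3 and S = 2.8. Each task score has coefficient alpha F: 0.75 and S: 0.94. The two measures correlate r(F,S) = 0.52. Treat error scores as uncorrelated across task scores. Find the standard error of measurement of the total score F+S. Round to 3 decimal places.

Var(total) = 26.33 + 12.5216 = 38.8516.
True-score variance = 21.2371 + 12.5216 = 33.7587, so reliability = 0.8689.
Error variance = 38.8516 − 33.7587 = 5.0929; SEM = √5.0929 = 2.257.

2.257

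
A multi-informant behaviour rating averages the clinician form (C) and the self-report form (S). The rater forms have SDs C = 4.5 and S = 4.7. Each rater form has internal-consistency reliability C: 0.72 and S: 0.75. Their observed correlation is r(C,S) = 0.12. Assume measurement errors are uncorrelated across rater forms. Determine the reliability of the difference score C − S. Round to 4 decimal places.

0.6996

Var(C−S) = 4.5² + 4.7² − 2·4.5·4.7·0.12 = 42.34 − 5.076 = 37.264.
Because errors are independent across components, Cov(Tᵢ,Tⱼ) = Cov(Xᵢ,Xⱼ); the off-diagonal part of the true-score variance is the same as above.
True-score variance = [4.5²·0.72 + 4.7²·0.75] − 5.076 = 31.1475 − 5.076 = 26.0715.
Reliability = 26.0715 / 37.264 = 0.6996.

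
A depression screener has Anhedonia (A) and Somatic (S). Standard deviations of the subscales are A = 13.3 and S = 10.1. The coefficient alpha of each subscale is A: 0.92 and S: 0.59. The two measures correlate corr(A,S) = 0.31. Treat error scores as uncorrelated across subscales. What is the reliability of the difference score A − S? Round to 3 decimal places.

0.714

Var(A−S) = 13.3² + 10.1² − 2·13.3·10.1·0.31 = 278.9 − 83.2846 = 195.615.
With uncorrelated errors the cross-covariances are all true-score covariance, so they carry over unchanged; only the diagonal terms shrink to ρᵢσᵢ².
True-score variance = [13.3²·0.92 + 10.1²·0.59] − 83.2846 = 222.925 − 83.2846 = 139.64.
Reliability = 139.64 / 195.615 = 0.714.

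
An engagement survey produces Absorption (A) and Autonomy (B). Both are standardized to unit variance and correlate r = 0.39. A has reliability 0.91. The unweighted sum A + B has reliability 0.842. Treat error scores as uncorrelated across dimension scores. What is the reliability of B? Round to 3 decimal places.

0.651

Var(A+B) = 2 + 2·0.39 = 2.780.
True-score variance = ρ_A + ρ_B + 2·0.39, so 0.842 = (0.91 + ρ_B + 0.78) / 2.780.
ρ_B = 0.842·2.780 − 0.91 − 0.78 = 0.651.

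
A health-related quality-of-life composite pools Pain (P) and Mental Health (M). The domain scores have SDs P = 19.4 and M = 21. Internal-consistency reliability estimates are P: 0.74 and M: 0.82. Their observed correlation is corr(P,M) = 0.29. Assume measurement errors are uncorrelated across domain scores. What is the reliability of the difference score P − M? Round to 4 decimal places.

Var(P−M) = 19.4² + 21² − 2·19.4·21·0.29 = 817.36 − 236.292 = 581.068.
With uncorrelated errors the cross-covariances are all true-score covariance, so they carry over unchanged; only the diagonal terms shrink to ρᵢσᵢ².
True-score variance = [19.4²·0.74 + 21²·0.82] − 236.292 = 640.126 − 236.292 = 403.834.
Reliability = 403.834 / 581.068 = 0.6950.

0.6950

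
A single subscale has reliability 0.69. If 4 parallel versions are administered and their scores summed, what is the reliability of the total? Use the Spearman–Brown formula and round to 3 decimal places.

0.899

ρ_k = kρ / (1 + (k−1)ρ) = 4·0.69 / (1 + 3·0.69) = 2.760 / 3.070 = 0.899.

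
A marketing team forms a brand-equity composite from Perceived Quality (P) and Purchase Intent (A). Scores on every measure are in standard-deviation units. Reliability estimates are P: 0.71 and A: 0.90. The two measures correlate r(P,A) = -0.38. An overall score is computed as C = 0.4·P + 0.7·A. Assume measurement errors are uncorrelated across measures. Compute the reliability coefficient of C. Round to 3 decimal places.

0.782

Var(C) = 0.4² + 0.7² + 2·[0.28·(-0.38)] = 0.65 − 0.2128 = 0.4372.
With uncorrelated errors the cross-covariances are all true-score covariance, so they carry over unchanged; only the diagonal terms shrink to ρᵢσᵢ².
True-score variance = [0.4²·0.71 + 0.7²·0.90] − 0.2128 = 0.5546 − 0.2128 = 0.3418.
Reliability = 0.3418 / 0.4372 = 0.782.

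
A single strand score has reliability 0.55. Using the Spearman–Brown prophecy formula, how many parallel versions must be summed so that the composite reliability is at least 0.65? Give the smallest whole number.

k ≥ ρ*(1−ρ₁)/(ρ₁(1−ρ*)) = 0.65·0.45 / (0.55·0.35) = 1.519.
Smallest integer k = 2.

2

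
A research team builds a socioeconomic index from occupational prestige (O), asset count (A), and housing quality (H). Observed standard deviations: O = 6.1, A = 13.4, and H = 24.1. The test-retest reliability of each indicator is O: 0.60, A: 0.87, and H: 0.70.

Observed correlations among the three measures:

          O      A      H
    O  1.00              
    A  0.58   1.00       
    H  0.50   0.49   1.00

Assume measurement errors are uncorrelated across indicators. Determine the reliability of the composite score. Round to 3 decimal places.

Var(O+A+H) = 6.1² + 13.4² + 24.1² + 2·[6.1·13.4·0.58 + 6.1·24.1·0.50 + 13.4·24.1·0.49] = 797.58 + 558.31 = 1355.89.
Because errors are independent across components, Cov(Tᵢ,Tⱼ) = Cov(Xᵢ,Xⱼ); the off-diagonal part of the true-score variance is the same as above.
True-score variance = [6.1²·0.60 + 13.4²·0.87 + 24.1²·0.70] + 558.31 = 585.11 + 558.31 = 1143.42.
Reliability = 1143.42 / 1355.89 = 0.843.

0.843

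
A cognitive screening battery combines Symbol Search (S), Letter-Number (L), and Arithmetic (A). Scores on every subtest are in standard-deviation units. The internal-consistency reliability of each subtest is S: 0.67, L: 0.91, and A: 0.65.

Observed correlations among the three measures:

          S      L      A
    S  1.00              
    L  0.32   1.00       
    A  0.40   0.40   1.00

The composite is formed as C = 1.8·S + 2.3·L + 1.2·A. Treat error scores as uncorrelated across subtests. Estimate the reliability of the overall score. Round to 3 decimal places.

0.876

Var(C) = 1.8² + 2.3² + 1.2² + 2·[4.14·0.32 + 2.16·0.40 + 2.76·0.40] = 9.97 + 6.5856 = 16.5556.
Because errors are independent across components, Cov(Tᵢ,Tⱼ) = Cov(Xᵢ,Xⱼ); the off-diagonal part of the true-score variance is the same as above.
True-score variance = [1.8²·0.67 + 2.3²·0.91 + 1.2²·0.65] + 6.5856 = 7.9207 + 6.5856 = 14.5063.
Reliability = 14.5063 / 16.5556 = 0.876.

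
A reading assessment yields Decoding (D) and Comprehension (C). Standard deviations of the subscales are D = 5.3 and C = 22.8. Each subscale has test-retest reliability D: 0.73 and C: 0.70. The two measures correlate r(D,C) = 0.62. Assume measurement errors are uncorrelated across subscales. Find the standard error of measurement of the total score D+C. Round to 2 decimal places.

Var(total) = 547.93 + 149.842 = 697.772.
True-score variance = 384.394 + 149.842 = 534.235, so reliability = 0.7656.
Error variance = 697.772 − 534.235 = 163.536; SEM = √163.536 = 12.79.

12.79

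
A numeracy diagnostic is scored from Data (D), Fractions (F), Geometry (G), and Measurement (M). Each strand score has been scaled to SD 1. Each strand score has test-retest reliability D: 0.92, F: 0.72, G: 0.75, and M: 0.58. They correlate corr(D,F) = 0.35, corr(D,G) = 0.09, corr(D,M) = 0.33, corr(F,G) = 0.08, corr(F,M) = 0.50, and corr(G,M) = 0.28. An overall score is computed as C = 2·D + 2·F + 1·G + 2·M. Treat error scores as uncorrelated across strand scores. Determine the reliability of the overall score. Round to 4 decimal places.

Var(C) = 2² + 2² + 1 + 2² + 2·[4·0.35 + 2·0.09 + 4·0.33 + 2·0.08 + 4·0.50 + 2·0.28] = 13 + 11.24 = 24.24.
With uncorrelated errors the cross-covariances are all true-score covariance, so they carry over unchanged; only the diagonal terms shrink to ρᵢσᵢ².
True-score variance = [2²·0.92 + 2²·0.72 + 0.75 + 2²·0.58] + 11.24 = 9.63 + 11.24 = 20.87.
Reliability = 20.87 / 24.24 = 0.8610.

0.8610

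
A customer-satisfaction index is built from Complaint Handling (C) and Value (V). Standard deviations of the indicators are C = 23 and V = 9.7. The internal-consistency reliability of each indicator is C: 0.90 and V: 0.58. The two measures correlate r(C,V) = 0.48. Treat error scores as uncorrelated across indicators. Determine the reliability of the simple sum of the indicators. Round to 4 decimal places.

Var(C+V) = 23² + 9.7² + 2·[23·9.7·0.48] = 623.09 + 214.176 = 837.266.
Because errors are independent across components, Cov(Tᵢ,Tⱼ) = Cov(Xᵢ,Xⱼ); the off-diagonal part of the true-score variance is the same as above.
True-score variance = [23²·0.90 + 9.7²·0.58] + 214.176 = 530.672 + 214.176 = 744.848.
Reliability = 744.848 / 837.266 = 0.8896.

0.8896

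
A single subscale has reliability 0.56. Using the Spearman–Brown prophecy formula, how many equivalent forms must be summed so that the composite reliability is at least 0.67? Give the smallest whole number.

k ≥ ρ*(1−ρ₁)/(ρ₁(1−ρ*)) = 0.67·0.44 / (0.56·0.33) = 1.595.
Smallest integer k = 2.

2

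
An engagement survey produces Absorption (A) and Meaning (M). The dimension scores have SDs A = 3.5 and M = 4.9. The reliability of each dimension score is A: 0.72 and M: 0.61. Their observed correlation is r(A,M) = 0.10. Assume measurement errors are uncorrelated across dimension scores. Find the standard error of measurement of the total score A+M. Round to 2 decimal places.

Var(total) = 36.26 + 3.43 = 39.69.
True-score variance = 23.4661 + 3.43 = 26.8961, so reliability = 0.6777.
Error variance = 39.69 − 26.8961 = 12.7939; SEM = √12.7939 = 3.58.

3.58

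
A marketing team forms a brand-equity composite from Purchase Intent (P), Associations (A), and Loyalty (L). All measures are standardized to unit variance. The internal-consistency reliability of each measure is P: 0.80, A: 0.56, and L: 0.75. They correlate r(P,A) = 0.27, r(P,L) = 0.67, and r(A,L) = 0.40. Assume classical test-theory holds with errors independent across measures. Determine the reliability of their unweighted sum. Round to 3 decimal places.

Var(P+A+L) = 3 + 2·[0.27 + 0.67 + 0.40] = 3 + 2.68 = 5.68.
Because errors are independent across components, Cov(Tᵢ,Tⱼ) = Cov(Xᵢ,Xⱼ); the off-diagonal part of the true-score variance is the same as above.
True-score variance = [0.80 + 0.56 + 0.75] + 2.68 = 2.11 + 2.68 = 4.79.
Reliability = 4.79 / 5.68 = 0.843.

0.843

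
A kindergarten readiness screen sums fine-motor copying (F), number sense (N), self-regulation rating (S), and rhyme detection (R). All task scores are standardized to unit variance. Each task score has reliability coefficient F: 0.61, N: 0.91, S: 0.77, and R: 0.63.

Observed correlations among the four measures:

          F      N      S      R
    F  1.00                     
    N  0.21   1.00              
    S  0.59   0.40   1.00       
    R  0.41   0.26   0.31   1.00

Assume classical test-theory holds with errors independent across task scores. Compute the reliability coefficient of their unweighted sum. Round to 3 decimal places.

0.871

Var(F+N+S+R) = 4 + 2·[0.21 + 0.59 + 0.41 + 0.40 + 0.26 + 0.31] = 4 + 4.36 = 8.36.
Under uncorrelated errors the observed covariances equal the true-score covariances, so only the own-variance terms attenuate.
True-score variance = [0.61 + 0.91 + 0.77 + 0.63] + 4.36 = 2.92 + 4.36 = 7.28.
Reliability = 7.28 / 8.36 = 0.871.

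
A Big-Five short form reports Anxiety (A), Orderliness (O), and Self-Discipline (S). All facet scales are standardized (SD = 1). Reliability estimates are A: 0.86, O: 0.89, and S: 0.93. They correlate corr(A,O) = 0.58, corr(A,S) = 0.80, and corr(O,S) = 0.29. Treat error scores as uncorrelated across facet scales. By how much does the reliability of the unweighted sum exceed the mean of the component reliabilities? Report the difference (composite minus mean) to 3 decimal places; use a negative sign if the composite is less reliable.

0.056

Var(sum) = 3 + 3.34 = 6.34; true-score variance = 2.68 + 3.34 = 6.02; composite reliability = 0.9495.
Mean component reliability = 0.8933.
Difference = 0.9495 − 0.8933 = 0.056.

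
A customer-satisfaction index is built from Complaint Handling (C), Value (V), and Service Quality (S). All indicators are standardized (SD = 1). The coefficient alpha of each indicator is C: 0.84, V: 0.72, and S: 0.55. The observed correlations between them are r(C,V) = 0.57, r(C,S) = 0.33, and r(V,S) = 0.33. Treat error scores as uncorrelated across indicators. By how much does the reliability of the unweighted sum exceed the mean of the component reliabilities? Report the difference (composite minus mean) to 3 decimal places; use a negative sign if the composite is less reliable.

Var(sum) = 3 + 2.46 = 5.46; true-score variance = 2.11 + 2.46 = 4.57; composite reliability = 0.8370.
Mean component reliability = 0.7033.
Difference = 0.8370 − 0.7033 = 0.134.

0.134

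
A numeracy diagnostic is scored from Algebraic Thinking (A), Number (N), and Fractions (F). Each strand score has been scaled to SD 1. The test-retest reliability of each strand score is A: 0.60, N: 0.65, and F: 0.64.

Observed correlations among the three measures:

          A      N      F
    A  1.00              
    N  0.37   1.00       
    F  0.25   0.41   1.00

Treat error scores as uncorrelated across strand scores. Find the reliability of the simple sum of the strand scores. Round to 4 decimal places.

0.7806

Var(A+N+F) = 3 + 2·[0.37 + 0.25 + 0.41] = 3 + 2.06 = 5.06.
Under uncorrelated errors the observed covariances equal the true-score covariances, so only the own-variance terms attenuate.
True-score variance = [0.60 + 0.65 + 0.64] + 2.06 = 1.89 + 2.06 = 3.95.
Reliability = 3.95 / 5.06 = 0.7806.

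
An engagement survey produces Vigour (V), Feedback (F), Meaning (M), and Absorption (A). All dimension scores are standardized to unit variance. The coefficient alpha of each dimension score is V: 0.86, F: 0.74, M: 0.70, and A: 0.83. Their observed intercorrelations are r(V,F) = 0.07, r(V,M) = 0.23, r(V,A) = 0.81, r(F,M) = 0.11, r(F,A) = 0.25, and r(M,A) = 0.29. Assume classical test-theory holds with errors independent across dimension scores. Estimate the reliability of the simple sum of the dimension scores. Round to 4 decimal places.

0.8843

Var(V+F+M+A) = 4 + 2·[0.07 + 0.23 + 0.81 + 0.11 + 0.25 + 0.29] = 4 + 3.52 = 7.52.
Because errors are independent across components, Cov(Tᵢ,Tⱼ) = Cov(Xᵢ,Xⱼ); the off-diagonal part of the true-score variance is the same as above.
True-score variance = [0.86 + 0.74 + 0.70 + 0.83] + 3.52 = 3.13 + 3.52 = 6.65.
Reliability = 6.65 / 7.52 = 0.8843.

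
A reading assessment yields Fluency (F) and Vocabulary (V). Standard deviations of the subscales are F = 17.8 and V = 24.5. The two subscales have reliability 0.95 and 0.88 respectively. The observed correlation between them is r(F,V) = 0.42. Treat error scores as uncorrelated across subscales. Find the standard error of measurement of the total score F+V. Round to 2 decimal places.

Var(total) = 917.09 + 366.324 = 1283.41.
True-score variance = 829.218 + 366.324 = 1195.54, so reliability = 0.9315.
Error variance = 1283.41 − 1195.54 = 87.872; SEM = √87.872 = 9.37.

9.37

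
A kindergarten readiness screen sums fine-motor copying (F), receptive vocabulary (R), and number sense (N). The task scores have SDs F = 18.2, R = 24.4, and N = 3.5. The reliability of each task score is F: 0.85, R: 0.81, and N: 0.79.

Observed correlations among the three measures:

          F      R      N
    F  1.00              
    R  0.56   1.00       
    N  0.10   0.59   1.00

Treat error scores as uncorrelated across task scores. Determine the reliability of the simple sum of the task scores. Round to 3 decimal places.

0.893

Var(F+R+N) = 18.2² + 24.4² + 3.5² + 2·[18.2·24.4·0.56 + 18.2·3.5·0.10 + 24.4·3.5·0.59] = 938.85 + 610.882 = 1549.73.
With uncorrelated errors the cross-covariances are all true-score covariance, so they carry over unchanged; only the diagonal terms shrink to ρᵢσᵢ².
True-score variance = [18.2²·0.85 + 24.4²·0.81 + 3.5²·0.79] + 610.882 = 773.473 + 610.882 = 1384.35.
Reliability = 1384.35 / 1549.73 = 0.893.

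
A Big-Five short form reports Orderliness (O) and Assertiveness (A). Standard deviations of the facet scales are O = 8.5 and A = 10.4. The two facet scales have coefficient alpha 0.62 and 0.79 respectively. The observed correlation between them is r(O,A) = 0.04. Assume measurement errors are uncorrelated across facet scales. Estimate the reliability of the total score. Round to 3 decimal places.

0.732

Var(O+A) = 8.5² + 10.4² + 2·[8.5·10.4·0.04] = 180.41 + 7.072 = 187.482.
Under uncorrelated errors the observed covariances equal the true-score covariances, so only the own-variance terms attenuate.
True-score variance = [8.5²·0.62 + 10.4²·0.79] + 7.072 = 130.241 + 7.072 = 137.313.
Reliability = 137.313 / 187.482 = 0.732.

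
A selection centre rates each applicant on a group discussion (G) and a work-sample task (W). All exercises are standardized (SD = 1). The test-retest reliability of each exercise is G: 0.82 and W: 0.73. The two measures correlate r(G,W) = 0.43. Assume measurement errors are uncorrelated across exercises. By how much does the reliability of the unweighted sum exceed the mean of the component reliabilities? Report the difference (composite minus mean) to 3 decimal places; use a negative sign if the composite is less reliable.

0.068

Var(sum) = 2 + 0.86 = 2.86; true-score variance = 1.55 + 0.86 = 2.41; composite reliability = 0.8427.
Mean component reliability = 0.7750.
Difference = 0.8427 − 0.7750 = 0.068.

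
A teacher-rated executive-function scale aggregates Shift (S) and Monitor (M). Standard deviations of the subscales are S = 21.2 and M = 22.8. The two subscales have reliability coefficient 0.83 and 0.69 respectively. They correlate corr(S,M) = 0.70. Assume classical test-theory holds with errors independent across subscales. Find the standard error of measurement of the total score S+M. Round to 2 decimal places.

Var(total) = 969.28 + 676.704 = 1645.98.
True-score variance = 731.725 + 676.704 = 1408.43, so reliability = 0.8557.
Error variance = 1645.98 − 1408.43 = 237.555; SEM = √237.555 = 15.41.

15.41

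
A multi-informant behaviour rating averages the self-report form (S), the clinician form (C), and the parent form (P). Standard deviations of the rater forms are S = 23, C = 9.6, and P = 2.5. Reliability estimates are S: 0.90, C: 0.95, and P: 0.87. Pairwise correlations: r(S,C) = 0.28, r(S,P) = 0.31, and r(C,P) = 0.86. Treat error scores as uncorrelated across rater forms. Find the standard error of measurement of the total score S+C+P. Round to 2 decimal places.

Var(total) = 627.41 + 200.578 = 827.988.
True-score variance = 569.09 + 200.578 = 769.668, so reliability = 0.9296.
Error variance = 827.988 − 769.668 = 58.3205; SEM = √58.3205 = 7.64.

7.64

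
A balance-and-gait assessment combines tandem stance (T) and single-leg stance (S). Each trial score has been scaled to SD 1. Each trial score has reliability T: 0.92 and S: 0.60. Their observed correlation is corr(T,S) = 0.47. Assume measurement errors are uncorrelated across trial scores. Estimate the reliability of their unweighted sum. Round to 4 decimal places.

Var(T+S) = 2 + 2·[0.47] = 2 + 0.94 = 2.94.
With uncorrelated errors the cross-covariances are all true-score covariance, so they carry over unchanged; only the diagonal terms shrink to ρᵢσᵢ².
True-score variance = [0.92 + 0.60] + 0.94 = 1.52 + 0.94 = 2.46.
Reliability = 2.46 / 2.94 = 0.8367.

0.8367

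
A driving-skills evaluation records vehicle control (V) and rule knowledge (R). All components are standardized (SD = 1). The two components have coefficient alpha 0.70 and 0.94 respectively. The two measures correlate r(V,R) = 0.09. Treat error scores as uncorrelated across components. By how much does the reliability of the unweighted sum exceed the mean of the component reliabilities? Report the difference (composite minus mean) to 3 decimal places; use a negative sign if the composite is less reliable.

0.015

Var(sum) = 2 + 0.18 = 2.18; true-score variance = 1.64 + 0.18 = 1.82; composite reliability = 0.8349.
Mean component reliability = 0.8200.
Difference = 0.8349 − 0.8200 = 0.015.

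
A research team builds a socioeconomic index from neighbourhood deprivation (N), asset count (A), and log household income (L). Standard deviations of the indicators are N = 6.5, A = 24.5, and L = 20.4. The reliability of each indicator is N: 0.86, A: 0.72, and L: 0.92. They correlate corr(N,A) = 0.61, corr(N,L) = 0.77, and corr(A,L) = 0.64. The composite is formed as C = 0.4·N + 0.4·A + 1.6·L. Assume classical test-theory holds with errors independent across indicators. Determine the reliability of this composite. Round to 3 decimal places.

Var(C) = 0.4²·6.5² + 0.4²·24.5² + 1.6²·20.4² + 2·[0.16·6.5·24.5·0.61 + 0.64·6.5·20.4·0.77 + 0.64·24.5·20.4·0.64] = 1168.17 + 571.212 = 1739.38.
Because errors are independent across components, Cov(Tᵢ,Tⱼ) = Cov(Xᵢ,Xⱼ); the off-diagonal part of the true-score variance is the same as above.
True-score variance = [0.4²·6.5²·0.86 + 0.4²·24.5²·0.72 + 1.6²·20.4²·0.92] + 571.212 = 1055.1 + 571.212 = 1626.31.
Reliability = 1626.31 / 1739.38 = 0.935.

0.935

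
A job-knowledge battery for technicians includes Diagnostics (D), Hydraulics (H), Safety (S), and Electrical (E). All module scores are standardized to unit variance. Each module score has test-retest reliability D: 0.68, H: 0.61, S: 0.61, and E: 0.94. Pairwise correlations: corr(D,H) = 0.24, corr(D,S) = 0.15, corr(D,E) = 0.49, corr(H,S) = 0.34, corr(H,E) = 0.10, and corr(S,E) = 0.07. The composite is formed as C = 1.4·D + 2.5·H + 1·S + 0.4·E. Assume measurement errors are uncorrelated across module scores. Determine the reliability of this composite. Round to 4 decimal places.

0.7521

Var(C) = 1.4² + 2.5² + 1 + 0.4² + 2·[3.5·0.24 + 1.4·0.15 + 0.56·0.49 + 2.5·0.34 + 0.10 + 0.4·0.07] = 9.37 + 4.6048 = 13.9748.
With uncorrelated errors the cross-covariances are all true-score covariance, so they carry over unchanged; only the diagonal terms shrink to ρᵢσᵢ².
True-score variance = [1.4²·0.68 + 2.5²·0.61 + 0.61 + 0.4²·0.94] + 4.6048 = 5.9057 + 4.6048 = 10.5105.
Reliability = 10.5105 / 13.9748 = 0.7521.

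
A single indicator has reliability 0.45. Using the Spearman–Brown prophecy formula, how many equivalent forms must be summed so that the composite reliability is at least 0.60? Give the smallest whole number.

k ≥ ρ*(1−ρ₁)/(ρ₁(1−ρ*)) = 0.60·0.55 / (0.45·0.40) = 1.833.
Smallest integer k = 2.

2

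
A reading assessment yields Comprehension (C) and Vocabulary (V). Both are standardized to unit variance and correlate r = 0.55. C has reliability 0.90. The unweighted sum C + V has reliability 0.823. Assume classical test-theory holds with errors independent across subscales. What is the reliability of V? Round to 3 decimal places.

Var(C+V) = 2 + 2·0.55 = 3.100.
True-score variance = ρ_C + ρ_V + 2·0.55, so 0.823 = (0.90 + ρ_V + 1.10) / 3.100.
ρ_V = 0.823·3.100 − 0.90 − 1.10 = 0.551.

0.551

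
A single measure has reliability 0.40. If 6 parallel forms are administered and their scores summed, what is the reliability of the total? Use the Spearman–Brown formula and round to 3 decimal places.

ρ_k = kρ / (1 + (k−1)ρ) = 6·0.40 / (1 + 5·0.40) = 2.400 / 3.000 = 0.800.

0.800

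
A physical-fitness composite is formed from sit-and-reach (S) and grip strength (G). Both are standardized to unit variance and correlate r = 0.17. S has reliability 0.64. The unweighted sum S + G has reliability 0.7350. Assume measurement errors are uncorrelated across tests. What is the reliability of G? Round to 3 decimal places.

Var(S+G) = 2 + 2·0.17 = 2.340.
True-score variance = ρ_S + ρ_G + 2·0.17, so 0.7350 = (0.64 + ρ_G + 0.34) / 2.340.
ρ_G = 0.7350·2.340 − 0.64 − 0.34 = 0.740.

0.740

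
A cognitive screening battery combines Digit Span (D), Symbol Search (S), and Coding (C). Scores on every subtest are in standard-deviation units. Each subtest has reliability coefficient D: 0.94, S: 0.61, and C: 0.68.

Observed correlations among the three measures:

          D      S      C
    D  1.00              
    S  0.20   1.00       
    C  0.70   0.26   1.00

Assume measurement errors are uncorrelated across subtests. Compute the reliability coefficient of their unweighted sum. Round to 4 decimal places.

Var(D+S+C) = 3 + 2·[0.20 + 0.70 + 0.26] = 3 + 2.32 = 5.32.
Because errors are independent across components, Cov(Tᵢ,Tⱼ) = Cov(Xᵢ,Xⱼ); the off-diagonal part of the true-score variance is the same as above.
True-score variance = [0.94 + 0.61 + 0.68] + 2.32 = 2.23 + 2.32 = 4.55.
Reliability = 4.55 / 5.32 = 0.8553.

0.8553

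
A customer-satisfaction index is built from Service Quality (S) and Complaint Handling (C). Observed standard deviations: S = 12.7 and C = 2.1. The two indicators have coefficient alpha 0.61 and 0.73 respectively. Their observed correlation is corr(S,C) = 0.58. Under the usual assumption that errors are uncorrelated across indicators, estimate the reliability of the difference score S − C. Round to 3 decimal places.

0.524

Var(S−C) = 12.7² + 2.1² − 2·12.7·2.1·0.58 = 165.7 − 30.9372 = 134.763.
With uncorrelated errors the cross-covariances are all true-score covariance, so they carry over unchanged; only the diagonal terms shrink to ρᵢσᵢ².
True-score variance = [12.7²·0.61 + 2.1²·0.73] − 30.9372 = 101.606 − 30.9372 = 70.669.
Reliability = 70.669 / 134.763 = 0.524.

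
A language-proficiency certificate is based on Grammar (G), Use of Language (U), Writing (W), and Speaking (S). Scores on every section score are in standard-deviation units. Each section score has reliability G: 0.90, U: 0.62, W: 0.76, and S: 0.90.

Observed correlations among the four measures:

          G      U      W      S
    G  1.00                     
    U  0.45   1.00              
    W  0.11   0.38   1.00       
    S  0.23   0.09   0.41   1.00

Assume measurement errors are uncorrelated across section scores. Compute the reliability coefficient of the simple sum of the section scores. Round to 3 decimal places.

0.888

Var(G+U+W+S) = 4 + 2·[0.45 + 0.11 + 0.23 + 0.38 + 0.09 + 0.41] = 4 + 3.34 = 7.34.
With uncorrelated errors the cross-covariances are all true-score covariance, so they carry over unchanged; only the diagonal terms shrink to ρᵢσᵢ².
True-score variance = [0.90 + 0.62 + 0.76 + 0.90] + 3.34 = 3.18 + 3.34 = 6.52.
Reliability = 6.52 / 7.34 = 0.888.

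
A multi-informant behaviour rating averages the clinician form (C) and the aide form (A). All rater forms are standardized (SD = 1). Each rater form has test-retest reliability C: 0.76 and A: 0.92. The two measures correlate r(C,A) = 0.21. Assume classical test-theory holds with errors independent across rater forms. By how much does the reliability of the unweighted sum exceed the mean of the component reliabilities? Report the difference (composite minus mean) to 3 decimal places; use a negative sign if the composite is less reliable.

Var(sum) = 2 + 0.42 = 2.42; true-score variance = 1.68 + 0.42 = 2.1; composite reliability = 0.8678.
Mean component reliability = 0.8400.
Difference = 0.8678 − 0.8400 = 0.028.

0.028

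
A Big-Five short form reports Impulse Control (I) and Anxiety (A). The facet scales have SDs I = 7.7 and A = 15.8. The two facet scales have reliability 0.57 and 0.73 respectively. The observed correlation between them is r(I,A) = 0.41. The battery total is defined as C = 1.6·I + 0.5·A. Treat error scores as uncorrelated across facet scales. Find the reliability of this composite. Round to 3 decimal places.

0.721

Var(C) = 1.6²·7.7² + 0.5²·15.8² + 2·[0.8·7.7·15.8·0.41] = 214.192 + 79.809 = 294.001.
Under uncorrelated errors the observed covariances equal the true-score covariances, so only the own-variance terms attenuate.
True-score variance = [1.6²·7.7²·0.57 + 0.5²·15.8²·0.73] + 79.809 = 132.075 + 79.809 = 211.884.
Reliability = 211.884 / 294.001 = 0.721.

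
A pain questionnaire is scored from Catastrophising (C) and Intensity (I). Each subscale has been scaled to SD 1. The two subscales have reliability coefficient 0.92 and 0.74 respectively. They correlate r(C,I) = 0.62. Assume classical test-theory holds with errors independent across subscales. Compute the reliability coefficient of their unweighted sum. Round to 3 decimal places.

0.895

Var(C+I) = 2 + 2·[0.62] = 2 + 1.24 = 3.24.
Because errors are independent across components, Cov(Tᵢ,Tⱼ) = Cov(Xᵢ,Xⱼ); the off-diagonal part of the true-score variance is the same as above.
True-score variance = [0.92 + 0.74] + 1.24 = 1.66 + 1.24 = 2.9.
Reliability = 2.9 / 3.24 = 0.895.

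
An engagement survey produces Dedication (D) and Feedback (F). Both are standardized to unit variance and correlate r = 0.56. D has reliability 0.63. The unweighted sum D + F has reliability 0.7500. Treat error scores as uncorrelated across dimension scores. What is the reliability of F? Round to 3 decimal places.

Var(D+F) = 2 + 2·0.56 = 3.120.
True-score variance = ρ_D + ρ_F + 2·0.56, so 0.7500 = (0.63 + ρ_F + 1.12) / 3.120.
ρ_F = 0.7500·3.120 − 0.63 − 1.12 = 0.590.

0.590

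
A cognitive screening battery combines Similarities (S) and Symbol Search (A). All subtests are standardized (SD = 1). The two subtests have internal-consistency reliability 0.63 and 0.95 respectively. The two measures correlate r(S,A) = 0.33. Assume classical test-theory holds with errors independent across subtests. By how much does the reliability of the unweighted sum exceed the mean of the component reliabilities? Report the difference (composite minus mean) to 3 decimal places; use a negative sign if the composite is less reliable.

0.052

Var(sum) = 2 + 0.66 = 2.66; true-score variance = 1.58 + 0.66 = 2.24; composite reliability = 0.8421.
Mean component reliability = 0.7900.
Difference = 0.8421 − 0.7900 = 0.052.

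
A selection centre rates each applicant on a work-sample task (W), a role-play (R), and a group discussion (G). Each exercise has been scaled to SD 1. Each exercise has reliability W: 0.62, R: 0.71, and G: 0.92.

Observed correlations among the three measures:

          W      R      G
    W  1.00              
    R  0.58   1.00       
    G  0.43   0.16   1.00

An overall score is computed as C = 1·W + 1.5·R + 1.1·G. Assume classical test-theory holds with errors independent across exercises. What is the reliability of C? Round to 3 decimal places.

0.853

Var(C) = 1 + 1.5² + 1.1² + 2·[1.5·0.58 + 1.1·0.43 + 1.65·0.16] = 4.46 + 3.214 = 7.674.
With uncorrelated errors the cross-covariances are all true-score covariance, so they carry over unchanged; only the diagonal terms shrink to ρᵢσᵢ².
True-score variance = [0.62 + 1.5²·0.71 + 1.1²·0.92] + 3.214 = 3.3307 + 3.214 = 6.5447.
Reliability = 6.5447 / 7.674 = 0.853.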